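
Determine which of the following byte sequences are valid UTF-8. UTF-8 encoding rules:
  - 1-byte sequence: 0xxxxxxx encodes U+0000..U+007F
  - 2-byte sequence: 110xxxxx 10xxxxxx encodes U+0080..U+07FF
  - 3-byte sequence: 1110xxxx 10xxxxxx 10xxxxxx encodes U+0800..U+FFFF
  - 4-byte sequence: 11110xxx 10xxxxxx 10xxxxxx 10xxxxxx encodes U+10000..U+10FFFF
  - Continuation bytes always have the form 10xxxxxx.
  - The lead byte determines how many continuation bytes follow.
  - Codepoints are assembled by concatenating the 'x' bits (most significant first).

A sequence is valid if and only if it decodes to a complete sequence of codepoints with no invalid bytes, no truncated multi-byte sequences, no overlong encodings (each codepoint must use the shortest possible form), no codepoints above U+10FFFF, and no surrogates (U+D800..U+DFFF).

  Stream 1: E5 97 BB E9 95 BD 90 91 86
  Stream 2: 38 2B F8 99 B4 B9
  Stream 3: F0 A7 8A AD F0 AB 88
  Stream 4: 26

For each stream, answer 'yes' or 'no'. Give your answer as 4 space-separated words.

Answer: no no no yes

Derivation:
Stream 1: error at byte offset 6. INVALID
Stream 2: error at byte offset 2. INVALID
Stream 3: error at byte offset 7. INVALID
Stream 4: decodes cleanly. VALID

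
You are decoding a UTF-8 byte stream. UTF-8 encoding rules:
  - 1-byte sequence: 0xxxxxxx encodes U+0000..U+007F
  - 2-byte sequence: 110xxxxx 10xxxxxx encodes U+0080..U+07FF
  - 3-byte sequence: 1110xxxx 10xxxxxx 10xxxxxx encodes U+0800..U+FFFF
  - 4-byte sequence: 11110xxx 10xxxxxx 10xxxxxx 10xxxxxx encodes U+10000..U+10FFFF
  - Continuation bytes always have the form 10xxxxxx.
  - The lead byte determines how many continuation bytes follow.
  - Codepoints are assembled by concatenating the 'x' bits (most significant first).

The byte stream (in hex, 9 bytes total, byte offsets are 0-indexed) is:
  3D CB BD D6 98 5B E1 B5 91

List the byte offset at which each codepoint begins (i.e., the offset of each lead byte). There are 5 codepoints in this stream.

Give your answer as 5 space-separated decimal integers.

Answer: 0 1 3 5 6

Derivation:
Byte[0]=3D: 1-byte ASCII. cp=U+003D
Byte[1]=CB: 2-byte lead, need 1 cont bytes. acc=0xB
Byte[2]=BD: continuation. acc=(acc<<6)|0x3D=0x2FD
Completed: cp=U+02FD (starts at byte 1)
Byte[3]=D6: 2-byte lead, need 1 cont bytes. acc=0x16
Byte[4]=98: continuation. acc=(acc<<6)|0x18=0x598
Completed: cp=U+0598 (starts at byte 3)
Byte[5]=5B: 1-byte ASCII. cp=U+005B
Byte[6]=E1: 3-byte lead, need 2 cont bytes. acc=0x1
Byte[7]=B5: continuation. acc=(acc<<6)|0x35=0x75
Byte[8]=91: continuation. acc=(acc<<6)|0x11=0x1D51
Completed: cp=U+1D51 (starts at byte 6)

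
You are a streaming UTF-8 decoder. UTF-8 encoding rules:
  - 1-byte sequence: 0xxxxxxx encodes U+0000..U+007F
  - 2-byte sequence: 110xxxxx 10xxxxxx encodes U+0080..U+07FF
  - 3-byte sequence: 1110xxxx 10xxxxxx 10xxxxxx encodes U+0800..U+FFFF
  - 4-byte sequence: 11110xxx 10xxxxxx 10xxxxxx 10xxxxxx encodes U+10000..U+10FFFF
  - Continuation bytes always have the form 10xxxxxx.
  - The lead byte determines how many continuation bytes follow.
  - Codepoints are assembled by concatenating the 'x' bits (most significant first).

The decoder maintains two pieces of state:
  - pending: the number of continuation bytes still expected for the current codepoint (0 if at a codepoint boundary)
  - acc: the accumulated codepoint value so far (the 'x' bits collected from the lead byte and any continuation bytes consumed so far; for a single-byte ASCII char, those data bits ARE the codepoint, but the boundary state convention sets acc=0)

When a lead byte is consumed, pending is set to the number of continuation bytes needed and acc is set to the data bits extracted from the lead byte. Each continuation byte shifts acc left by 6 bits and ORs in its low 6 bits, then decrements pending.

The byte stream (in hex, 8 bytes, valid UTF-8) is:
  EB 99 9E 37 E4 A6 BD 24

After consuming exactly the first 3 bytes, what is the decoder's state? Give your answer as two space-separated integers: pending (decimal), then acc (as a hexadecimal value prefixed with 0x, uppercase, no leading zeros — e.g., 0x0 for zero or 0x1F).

Byte[0]=EB: 3-byte lead. pending=2, acc=0xB
Byte[1]=99: continuation. acc=(acc<<6)|0x19=0x2D9, pending=1
Byte[2]=9E: continuation. acc=(acc<<6)|0x1E=0xB65E, pending=0

Answer: 0 0xB65E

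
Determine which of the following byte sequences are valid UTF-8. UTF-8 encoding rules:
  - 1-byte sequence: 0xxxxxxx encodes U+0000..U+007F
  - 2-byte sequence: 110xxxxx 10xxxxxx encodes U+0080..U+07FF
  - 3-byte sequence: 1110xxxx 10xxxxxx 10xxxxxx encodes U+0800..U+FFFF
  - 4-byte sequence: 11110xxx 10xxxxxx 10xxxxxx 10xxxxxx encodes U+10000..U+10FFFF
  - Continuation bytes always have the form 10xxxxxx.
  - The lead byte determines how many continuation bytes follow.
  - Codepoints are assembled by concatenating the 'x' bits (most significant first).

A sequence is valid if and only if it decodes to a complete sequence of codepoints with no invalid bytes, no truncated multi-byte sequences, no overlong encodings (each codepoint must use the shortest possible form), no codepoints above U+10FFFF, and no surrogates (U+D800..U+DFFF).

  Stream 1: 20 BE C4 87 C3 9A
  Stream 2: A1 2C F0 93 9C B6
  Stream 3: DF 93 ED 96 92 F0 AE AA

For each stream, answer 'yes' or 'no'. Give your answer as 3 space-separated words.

Stream 1: error at byte offset 1. INVALID
Stream 2: error at byte offset 0. INVALID
Stream 3: error at byte offset 8. INVALID

Answer: no no no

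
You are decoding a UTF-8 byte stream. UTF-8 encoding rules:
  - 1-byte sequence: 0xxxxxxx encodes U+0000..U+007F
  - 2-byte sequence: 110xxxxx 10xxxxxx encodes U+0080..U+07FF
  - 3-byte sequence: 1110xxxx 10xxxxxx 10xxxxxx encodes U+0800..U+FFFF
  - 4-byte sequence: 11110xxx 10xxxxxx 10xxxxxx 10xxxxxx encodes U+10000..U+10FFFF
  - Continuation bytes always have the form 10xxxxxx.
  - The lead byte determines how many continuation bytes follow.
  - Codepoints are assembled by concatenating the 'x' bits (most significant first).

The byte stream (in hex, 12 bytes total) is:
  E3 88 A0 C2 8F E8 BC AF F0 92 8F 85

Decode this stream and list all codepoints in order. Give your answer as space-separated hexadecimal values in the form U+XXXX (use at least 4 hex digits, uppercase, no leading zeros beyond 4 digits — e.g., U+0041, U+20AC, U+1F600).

Byte[0]=E3: 3-byte lead, need 2 cont bytes. acc=0x3
Byte[1]=88: continuation. acc=(acc<<6)|0x08=0xC8
Byte[2]=A0: continuation. acc=(acc<<6)|0x20=0x3220
Completed: cp=U+3220 (starts at byte 0)
Byte[3]=C2: 2-byte lead, need 1 cont bytes. acc=0x2
Byte[4]=8F: continuation. acc=(acc<<6)|0x0F=0x8F
Completed: cp=U+008F (starts at byte 3)
Byte[5]=E8: 3-byte lead, need 2 cont bytes. acc=0x8
Byte[6]=BC: continuation. acc=(acc<<6)|0x3C=0x23C
Byte[7]=AF: continuation. acc=(acc<<6)|0x2F=0x8F2F
Completed: cp=U+8F2F (starts at byte 5)
Byte[8]=F0: 4-byte lead, need 3 cont bytes. acc=0x0
Byte[9]=92: continuation. acc=(acc<<6)|0x12=0x12
Byte[10]=8F: continuation. acc=(acc<<6)|0x0F=0x48F
Byte[11]=85: continuation. acc=(acc<<6)|0x05=0x123C5
Completed: cp=U+123C5 (starts at byte 8)

Answer: U+3220 U+008F U+8F2F U+123C5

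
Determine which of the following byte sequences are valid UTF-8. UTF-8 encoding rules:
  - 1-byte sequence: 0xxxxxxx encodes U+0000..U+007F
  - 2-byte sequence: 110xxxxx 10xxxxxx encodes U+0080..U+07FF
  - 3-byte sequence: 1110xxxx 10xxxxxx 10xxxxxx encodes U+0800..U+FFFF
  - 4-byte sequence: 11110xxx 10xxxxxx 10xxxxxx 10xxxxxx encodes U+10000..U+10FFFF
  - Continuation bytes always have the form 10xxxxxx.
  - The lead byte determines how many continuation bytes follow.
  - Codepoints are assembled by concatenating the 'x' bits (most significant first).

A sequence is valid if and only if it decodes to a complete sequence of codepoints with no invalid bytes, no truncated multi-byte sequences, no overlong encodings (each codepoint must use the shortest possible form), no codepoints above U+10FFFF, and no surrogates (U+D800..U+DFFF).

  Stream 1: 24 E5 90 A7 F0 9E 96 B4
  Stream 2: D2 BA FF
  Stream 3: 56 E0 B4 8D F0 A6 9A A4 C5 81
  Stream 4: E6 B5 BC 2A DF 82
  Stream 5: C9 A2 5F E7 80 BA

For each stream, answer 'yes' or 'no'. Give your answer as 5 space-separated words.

Answer: yes no yes yes yes

Derivation:
Stream 1: decodes cleanly. VALID
Stream 2: error at byte offset 2. INVALID
Stream 3: decodes cleanly. VALID
Stream 4: decodes cleanly. VALID
Stream 5: decodes cleanly. VALID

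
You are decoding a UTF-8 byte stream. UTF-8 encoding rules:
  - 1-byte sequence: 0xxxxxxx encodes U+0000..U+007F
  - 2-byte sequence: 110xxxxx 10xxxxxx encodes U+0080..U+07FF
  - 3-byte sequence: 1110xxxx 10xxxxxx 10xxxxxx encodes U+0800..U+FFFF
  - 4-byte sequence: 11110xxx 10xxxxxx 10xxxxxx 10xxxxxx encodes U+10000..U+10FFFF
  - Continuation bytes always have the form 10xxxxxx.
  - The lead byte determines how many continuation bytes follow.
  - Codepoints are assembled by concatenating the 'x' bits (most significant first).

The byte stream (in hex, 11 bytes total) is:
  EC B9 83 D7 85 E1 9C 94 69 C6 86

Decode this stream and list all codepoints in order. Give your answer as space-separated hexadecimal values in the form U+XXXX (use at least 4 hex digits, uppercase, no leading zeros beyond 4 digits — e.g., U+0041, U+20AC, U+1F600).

Answer: U+CE43 U+05C5 U+1714 U+0069 U+0186

Derivation:
Byte[0]=EC: 3-byte lead, need 2 cont bytes. acc=0xC
Byte[1]=B9: continuation. acc=(acc<<6)|0x39=0x339
Byte[2]=83: continuation. acc=(acc<<6)|0x03=0xCE43
Completed: cp=U+CE43 (starts at byte 0)
Byte[3]=D7: 2-byte lead, need 1 cont bytes. acc=0x17
Byte[4]=85: continuation. acc=(acc<<6)|0x05=0x5C5
Completed: cp=U+05C5 (starts at byte 3)
Byte[5]=E1: 3-byte lead, need 2 cont bytes. acc=0x1
Byte[6]=9C: continuation. acc=(acc<<6)|0x1C=0x5C
Byte[7]=94: continuation. acc=(acc<<6)|0x14=0x1714
Completed: cp=U+1714 (starts at byte 5)
Byte[8]=69: 1-byte ASCII. cp=U+0069
Byte[9]=C6: 2-byte lead, need 1 cont bytes. acc=0x6
Byte[10]=86: continuation. acc=(acc<<6)|0x06=0x186
Completed: cp=U+0186 (starts at byte 9)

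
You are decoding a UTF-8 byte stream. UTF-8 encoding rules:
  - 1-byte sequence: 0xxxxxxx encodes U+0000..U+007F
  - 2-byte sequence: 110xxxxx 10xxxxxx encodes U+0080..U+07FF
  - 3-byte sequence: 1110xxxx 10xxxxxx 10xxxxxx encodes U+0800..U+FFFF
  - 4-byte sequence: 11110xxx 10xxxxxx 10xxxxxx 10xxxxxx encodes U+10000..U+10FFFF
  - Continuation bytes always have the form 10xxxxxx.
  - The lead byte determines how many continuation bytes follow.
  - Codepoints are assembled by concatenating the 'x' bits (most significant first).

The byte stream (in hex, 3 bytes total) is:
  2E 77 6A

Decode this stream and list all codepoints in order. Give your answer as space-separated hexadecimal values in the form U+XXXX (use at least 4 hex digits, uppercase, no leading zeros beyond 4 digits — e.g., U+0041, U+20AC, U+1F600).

Byte[0]=2E: 1-byte ASCII. cp=U+002E
Byte[1]=77: 1-byte ASCII. cp=U+0077
Byte[2]=6A: 1-byte ASCII. cp=U+006A

Answer: U+002E U+0077 U+006A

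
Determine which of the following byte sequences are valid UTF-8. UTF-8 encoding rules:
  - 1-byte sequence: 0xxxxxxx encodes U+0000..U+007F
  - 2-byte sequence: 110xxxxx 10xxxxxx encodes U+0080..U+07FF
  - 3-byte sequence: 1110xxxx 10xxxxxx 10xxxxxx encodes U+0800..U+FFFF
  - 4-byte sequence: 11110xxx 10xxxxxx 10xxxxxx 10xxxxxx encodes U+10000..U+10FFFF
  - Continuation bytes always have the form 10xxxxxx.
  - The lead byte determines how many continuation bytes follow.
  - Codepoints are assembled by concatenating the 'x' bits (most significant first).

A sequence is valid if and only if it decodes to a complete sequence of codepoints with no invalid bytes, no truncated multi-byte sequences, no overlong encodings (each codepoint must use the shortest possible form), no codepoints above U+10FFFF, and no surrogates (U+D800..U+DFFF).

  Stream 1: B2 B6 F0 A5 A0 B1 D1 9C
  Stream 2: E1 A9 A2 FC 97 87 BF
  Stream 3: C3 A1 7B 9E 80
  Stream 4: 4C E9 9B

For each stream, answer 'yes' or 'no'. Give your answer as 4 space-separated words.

Answer: no no no no

Derivation:
Stream 1: error at byte offset 0. INVALID
Stream 2: error at byte offset 3. INVALID
Stream 3: error at byte offset 3. INVALID
Stream 4: error at byte offset 3. INVALID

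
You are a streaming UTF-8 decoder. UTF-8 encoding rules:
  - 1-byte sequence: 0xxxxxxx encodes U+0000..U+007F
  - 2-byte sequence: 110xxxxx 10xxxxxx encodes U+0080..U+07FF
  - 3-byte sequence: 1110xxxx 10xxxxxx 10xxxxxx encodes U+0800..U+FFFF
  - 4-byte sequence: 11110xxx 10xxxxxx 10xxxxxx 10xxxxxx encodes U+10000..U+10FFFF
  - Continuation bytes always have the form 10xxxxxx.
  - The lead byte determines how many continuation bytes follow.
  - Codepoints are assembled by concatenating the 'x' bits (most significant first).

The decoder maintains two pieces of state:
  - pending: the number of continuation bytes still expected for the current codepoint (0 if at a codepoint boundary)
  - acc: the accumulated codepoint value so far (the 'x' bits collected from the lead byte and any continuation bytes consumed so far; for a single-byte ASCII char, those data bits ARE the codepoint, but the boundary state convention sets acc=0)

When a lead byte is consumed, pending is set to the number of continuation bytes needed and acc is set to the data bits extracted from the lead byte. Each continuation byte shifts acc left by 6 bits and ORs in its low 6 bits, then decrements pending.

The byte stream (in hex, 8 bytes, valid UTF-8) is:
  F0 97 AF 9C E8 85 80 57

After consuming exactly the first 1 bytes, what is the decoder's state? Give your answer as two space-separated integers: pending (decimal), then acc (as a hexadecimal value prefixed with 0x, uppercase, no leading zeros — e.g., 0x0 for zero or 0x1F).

Answer: 3 0x0

Derivation:
Byte[0]=F0: 4-byte lead. pending=3, acc=0x0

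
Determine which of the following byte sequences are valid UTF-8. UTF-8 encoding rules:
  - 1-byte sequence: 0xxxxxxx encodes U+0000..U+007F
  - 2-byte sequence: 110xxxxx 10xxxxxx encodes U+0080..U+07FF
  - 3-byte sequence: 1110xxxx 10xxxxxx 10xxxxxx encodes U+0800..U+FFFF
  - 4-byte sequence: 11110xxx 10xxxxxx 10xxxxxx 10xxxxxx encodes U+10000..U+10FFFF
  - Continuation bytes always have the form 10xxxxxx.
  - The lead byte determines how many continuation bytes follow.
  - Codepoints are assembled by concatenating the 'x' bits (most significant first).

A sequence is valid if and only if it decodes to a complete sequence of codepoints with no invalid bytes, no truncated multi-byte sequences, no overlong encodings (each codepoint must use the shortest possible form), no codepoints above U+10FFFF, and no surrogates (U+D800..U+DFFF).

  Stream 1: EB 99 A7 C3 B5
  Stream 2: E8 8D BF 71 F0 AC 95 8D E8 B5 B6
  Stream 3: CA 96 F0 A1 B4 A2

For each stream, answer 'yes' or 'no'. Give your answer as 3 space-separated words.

Stream 1: decodes cleanly. VALID
Stream 2: decodes cleanly. VALID
Stream 3: decodes cleanly. VALID

Answer: yes yes yes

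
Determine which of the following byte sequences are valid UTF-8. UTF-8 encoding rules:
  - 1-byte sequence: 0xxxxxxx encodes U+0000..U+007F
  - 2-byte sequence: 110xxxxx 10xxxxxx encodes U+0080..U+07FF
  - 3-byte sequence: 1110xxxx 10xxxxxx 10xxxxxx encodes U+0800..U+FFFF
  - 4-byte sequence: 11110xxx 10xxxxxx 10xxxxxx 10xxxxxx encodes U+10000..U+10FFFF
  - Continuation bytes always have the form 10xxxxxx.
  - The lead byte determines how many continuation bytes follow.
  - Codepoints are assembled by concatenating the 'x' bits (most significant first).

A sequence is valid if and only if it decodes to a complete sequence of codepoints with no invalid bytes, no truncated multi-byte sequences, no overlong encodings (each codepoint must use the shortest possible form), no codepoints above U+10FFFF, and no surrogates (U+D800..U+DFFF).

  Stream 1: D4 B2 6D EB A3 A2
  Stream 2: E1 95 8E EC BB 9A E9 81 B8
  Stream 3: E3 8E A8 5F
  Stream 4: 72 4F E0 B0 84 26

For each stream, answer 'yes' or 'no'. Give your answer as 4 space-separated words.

Stream 1: decodes cleanly. VALID
Stream 2: decodes cleanly. VALID
Stream 3: decodes cleanly. VALID
Stream 4: decodes cleanly. VALID

Answer: yes yes yes yes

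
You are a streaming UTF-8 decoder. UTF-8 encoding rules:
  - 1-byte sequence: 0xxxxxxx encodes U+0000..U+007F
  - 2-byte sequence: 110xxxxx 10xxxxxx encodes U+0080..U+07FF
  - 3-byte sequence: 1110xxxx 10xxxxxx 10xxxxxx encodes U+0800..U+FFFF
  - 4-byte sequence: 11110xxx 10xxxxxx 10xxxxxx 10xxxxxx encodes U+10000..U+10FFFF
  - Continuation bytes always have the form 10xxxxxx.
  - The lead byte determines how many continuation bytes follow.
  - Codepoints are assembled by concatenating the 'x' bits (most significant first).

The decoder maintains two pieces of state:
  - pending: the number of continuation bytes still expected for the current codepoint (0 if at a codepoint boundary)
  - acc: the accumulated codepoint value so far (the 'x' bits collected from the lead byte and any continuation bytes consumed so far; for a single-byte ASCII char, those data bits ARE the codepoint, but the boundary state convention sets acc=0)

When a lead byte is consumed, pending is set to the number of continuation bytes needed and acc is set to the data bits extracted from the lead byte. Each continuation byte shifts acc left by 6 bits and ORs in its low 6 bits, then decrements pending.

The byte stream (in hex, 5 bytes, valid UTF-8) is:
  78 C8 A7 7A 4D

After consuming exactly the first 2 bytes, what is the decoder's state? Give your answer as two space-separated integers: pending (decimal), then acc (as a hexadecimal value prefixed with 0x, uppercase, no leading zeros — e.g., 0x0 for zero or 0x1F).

Answer: 1 0x8

Derivation:
Byte[0]=78: 1-byte. pending=0, acc=0x0
Byte[1]=C8: 2-byte lead. pending=1, acc=0x8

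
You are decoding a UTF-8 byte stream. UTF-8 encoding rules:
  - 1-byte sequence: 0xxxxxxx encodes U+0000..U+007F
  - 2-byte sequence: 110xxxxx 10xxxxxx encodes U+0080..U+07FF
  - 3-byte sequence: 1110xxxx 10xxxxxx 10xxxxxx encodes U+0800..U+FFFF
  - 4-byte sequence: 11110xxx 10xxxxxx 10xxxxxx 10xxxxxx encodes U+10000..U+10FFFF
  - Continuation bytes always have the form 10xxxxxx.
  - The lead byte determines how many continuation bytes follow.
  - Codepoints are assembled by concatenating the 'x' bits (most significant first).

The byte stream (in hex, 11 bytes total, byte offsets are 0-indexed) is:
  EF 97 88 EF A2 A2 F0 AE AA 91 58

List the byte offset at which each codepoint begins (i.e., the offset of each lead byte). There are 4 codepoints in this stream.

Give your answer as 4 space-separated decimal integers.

Answer: 0 3 6 10

Derivation:
Byte[0]=EF: 3-byte lead, need 2 cont bytes. acc=0xF
Byte[1]=97: continuation. acc=(acc<<6)|0x17=0x3D7
Byte[2]=88: continuation. acc=(acc<<6)|0x08=0xF5C8
Completed: cp=U+F5C8 (starts at byte 0)
Byte[3]=EF: 3-byte lead, need 2 cont bytes. acc=0xF
Byte[4]=A2: continuation. acc=(acc<<6)|0x22=0x3E2
Byte[5]=A2: continuation. acc=(acc<<6)|0x22=0xF8A2
Completed: cp=U+F8A2 (starts at byte 3)
Byte[6]=F0: 4-byte lead, need 3 cont bytes. acc=0x0
Byte[7]=AE: continuation. acc=(acc<<6)|0x2E=0x2E
Byte[8]=AA: continuation. acc=(acc<<6)|0x2A=0xBAA
Byte[9]=91: continuation. acc=(acc<<6)|0x11=0x2EA91
Completed: cp=U+2EA91 (starts at byte 6)
Byte[10]=58: 1-byte ASCII. cp=U+0058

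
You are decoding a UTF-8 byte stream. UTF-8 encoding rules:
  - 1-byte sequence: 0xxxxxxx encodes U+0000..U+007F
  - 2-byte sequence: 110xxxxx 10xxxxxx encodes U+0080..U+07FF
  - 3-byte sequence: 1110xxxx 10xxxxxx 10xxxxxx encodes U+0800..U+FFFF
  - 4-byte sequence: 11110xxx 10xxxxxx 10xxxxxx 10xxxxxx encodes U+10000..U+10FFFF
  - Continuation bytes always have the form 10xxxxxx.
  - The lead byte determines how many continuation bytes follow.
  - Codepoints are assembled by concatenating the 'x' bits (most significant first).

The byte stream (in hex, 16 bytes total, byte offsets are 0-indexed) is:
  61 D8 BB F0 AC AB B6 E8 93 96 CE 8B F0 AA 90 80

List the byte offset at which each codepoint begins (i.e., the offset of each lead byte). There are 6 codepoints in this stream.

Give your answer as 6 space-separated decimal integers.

Answer: 0 1 3 7 10 12

Derivation:
Byte[0]=61: 1-byte ASCII. cp=U+0061
Byte[1]=D8: 2-byte lead, need 1 cont bytes. acc=0x18
Byte[2]=BB: continuation. acc=(acc<<6)|0x3B=0x63B
Completed: cp=U+063B (starts at byte 1)
Byte[3]=F0: 4-byte lead, need 3 cont bytes. acc=0x0
Byte[4]=AC: continuation. acc=(acc<<6)|0x2C=0x2C
Byte[5]=AB: continuation. acc=(acc<<6)|0x2B=0xB2B
Byte[6]=B6: continuation. acc=(acc<<6)|0x36=0x2CAF6
Completed: cp=U+2CAF6 (starts at byte 3)
Byte[7]=E8: 3-byte lead, need 2 cont bytes. acc=0x8
Byte[8]=93: continuation. acc=(acc<<6)|0x13=0x213
Byte[9]=96: continuation. acc=(acc<<6)|0x16=0x84D6
Completed: cp=U+84D6 (starts at byte 7)
Byte[10]=CE: 2-byte lead, need 1 cont bytes. acc=0xE
Byte[11]=8B: continuation. acc=(acc<<6)|0x0B=0x38B
Completed: cp=U+038B (starts at byte 10)
Byte[12]=F0: 4-byte lead, need 3 cont bytes. acc=0x0
Byte[13]=AA: continuation. acc=(acc<<6)|0x2A=0x2A
Byte[14]=90: continuation. acc=(acc<<6)|0x10=0xA90
Byte[15]=80: continuation. acc=(acc<<6)|0x00=0x2A400
Completed: cp=U+2A400 (starts at byte 12)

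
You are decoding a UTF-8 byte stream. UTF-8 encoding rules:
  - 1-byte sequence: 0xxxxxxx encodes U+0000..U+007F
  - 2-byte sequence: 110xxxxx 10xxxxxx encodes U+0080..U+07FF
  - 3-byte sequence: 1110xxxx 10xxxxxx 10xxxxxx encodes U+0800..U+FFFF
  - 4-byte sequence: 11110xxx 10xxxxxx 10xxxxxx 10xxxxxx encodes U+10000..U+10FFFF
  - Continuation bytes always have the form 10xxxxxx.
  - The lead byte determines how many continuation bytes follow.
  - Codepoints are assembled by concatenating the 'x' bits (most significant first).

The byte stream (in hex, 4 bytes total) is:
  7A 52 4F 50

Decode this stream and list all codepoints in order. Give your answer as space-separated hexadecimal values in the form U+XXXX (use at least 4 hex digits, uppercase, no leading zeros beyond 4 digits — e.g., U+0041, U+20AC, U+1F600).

Answer: U+007A U+0052 U+004F U+0050

Derivation:
Byte[0]=7A: 1-byte ASCII. cp=U+007A
Byte[1]=52: 1-byte ASCII. cp=U+0052
Byte[2]=4F: 1-byte ASCII. cp=U+004F
Byte[3]=50: 1-byte ASCII. cp=U+0050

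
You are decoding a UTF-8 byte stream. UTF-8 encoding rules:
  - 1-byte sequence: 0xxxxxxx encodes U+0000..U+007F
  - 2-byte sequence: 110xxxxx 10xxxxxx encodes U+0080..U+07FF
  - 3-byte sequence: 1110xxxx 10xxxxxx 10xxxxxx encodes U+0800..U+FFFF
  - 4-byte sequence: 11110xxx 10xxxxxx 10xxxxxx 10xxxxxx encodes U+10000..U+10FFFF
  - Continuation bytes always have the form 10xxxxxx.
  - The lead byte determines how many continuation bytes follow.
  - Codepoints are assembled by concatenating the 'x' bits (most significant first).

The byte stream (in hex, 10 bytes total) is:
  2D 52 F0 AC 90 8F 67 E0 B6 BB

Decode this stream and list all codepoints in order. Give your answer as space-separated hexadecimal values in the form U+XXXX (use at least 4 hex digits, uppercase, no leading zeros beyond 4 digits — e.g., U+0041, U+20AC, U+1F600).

Byte[0]=2D: 1-byte ASCII. cp=U+002D
Byte[1]=52: 1-byte ASCII. cp=U+0052
Byte[2]=F0: 4-byte lead, need 3 cont bytes. acc=0x0
Byte[3]=AC: continuation. acc=(acc<<6)|0x2C=0x2C
Byte[4]=90: continuation. acc=(acc<<6)|0x10=0xB10
Byte[5]=8F: continuation. acc=(acc<<6)|0x0F=0x2C40F
Completed: cp=U+2C40F (starts at byte 2)
Byte[6]=67: 1-byte ASCII. cp=U+0067
Byte[7]=E0: 3-byte lead, need 2 cont bytes. acc=0x0
Byte[8]=B6: continuation. acc=(acc<<6)|0x36=0x36
Byte[9]=BB: continuation. acc=(acc<<6)|0x3B=0xDBB
Completed: cp=U+0DBB (starts at byte 7)

Answer: U+002D U+0052 U+2C40F U+0067 U+0DBB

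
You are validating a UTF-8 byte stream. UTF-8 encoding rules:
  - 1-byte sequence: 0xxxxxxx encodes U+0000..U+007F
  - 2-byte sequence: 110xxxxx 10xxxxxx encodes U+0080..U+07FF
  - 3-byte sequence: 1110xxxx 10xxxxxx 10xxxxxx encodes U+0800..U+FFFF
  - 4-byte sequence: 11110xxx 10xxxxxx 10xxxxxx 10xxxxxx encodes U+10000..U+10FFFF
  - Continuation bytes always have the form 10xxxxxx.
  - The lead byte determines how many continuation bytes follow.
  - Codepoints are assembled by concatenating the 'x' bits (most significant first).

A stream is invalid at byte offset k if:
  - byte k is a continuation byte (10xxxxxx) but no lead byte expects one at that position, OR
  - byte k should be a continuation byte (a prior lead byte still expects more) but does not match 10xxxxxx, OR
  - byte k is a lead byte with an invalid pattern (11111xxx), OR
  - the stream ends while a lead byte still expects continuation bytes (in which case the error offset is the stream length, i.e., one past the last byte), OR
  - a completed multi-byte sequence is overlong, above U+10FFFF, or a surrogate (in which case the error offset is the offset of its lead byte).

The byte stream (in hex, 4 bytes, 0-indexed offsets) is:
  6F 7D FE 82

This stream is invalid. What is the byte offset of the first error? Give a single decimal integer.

Byte[0]=6F: 1-byte ASCII. cp=U+006F
Byte[1]=7D: 1-byte ASCII. cp=U+007D
Byte[2]=FE: INVALID lead byte (not 0xxx/110x/1110/11110)

Answer: 2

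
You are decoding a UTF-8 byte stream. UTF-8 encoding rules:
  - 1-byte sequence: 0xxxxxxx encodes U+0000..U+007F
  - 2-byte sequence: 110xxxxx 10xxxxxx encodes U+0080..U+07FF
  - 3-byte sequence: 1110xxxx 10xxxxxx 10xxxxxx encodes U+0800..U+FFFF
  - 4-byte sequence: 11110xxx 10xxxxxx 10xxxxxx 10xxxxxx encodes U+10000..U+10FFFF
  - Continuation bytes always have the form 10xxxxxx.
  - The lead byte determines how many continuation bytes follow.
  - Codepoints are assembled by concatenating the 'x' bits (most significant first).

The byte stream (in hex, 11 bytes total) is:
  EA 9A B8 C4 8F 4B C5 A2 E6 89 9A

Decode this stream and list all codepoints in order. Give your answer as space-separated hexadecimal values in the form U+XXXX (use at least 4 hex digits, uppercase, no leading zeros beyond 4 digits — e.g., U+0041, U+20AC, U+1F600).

Answer: U+A6B8 U+010F U+004B U+0162 U+625A

Derivation:
Byte[0]=EA: 3-byte lead, need 2 cont bytes. acc=0xA
Byte[1]=9A: continuation. acc=(acc<<6)|0x1A=0x29A
Byte[2]=B8: continuation. acc=(acc<<6)|0x38=0xA6B8
Completed: cp=U+A6B8 (starts at byte 0)
Byte[3]=C4: 2-byte lead, need 1 cont bytes. acc=0x4
Byte[4]=8F: continuation. acc=(acc<<6)|0x0F=0x10F
Completed: cp=U+010F (starts at byte 3)
Byte[5]=4B: 1-byte ASCII. cp=U+004B
Byte[6]=C5: 2-byte lead, need 1 cont bytes. acc=0x5
Byte[7]=A2: continuation. acc=(acc<<6)|0x22=0x162
Completed: cp=U+0162 (starts at byte 6)
Byte[8]=E6: 3-byte lead, need 2 cont bytes. acc=0x6
Byte[9]=89: continuation. acc=(acc<<6)|0x09=0x189
Byte[10]=9A: continuation. acc=(acc<<6)|0x1A=0x625A
Completed: cp=U+625A (starts at byte 8)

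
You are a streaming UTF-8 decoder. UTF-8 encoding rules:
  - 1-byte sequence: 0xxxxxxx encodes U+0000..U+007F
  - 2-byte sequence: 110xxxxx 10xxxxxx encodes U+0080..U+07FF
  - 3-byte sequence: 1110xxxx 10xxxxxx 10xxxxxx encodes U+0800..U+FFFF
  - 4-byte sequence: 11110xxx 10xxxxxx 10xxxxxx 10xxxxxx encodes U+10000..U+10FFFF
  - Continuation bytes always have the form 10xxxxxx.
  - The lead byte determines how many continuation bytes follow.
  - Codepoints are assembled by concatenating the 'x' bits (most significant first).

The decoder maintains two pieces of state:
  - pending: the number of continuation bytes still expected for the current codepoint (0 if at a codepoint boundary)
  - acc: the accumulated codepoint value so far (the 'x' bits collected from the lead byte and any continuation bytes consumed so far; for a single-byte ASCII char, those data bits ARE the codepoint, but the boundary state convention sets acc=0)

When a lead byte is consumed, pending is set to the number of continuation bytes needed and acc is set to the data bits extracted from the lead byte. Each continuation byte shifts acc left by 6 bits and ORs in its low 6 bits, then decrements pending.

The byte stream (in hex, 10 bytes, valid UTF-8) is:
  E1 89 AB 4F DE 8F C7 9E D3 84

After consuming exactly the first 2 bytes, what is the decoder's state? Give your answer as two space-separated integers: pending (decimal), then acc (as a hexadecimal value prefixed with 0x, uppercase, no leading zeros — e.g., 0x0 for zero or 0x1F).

Answer: 1 0x49

Derivation:
Byte[0]=E1: 3-byte lead. pending=2, acc=0x1
Byte[1]=89: continuation. acc=(acc<<6)|0x09=0x49, pending=1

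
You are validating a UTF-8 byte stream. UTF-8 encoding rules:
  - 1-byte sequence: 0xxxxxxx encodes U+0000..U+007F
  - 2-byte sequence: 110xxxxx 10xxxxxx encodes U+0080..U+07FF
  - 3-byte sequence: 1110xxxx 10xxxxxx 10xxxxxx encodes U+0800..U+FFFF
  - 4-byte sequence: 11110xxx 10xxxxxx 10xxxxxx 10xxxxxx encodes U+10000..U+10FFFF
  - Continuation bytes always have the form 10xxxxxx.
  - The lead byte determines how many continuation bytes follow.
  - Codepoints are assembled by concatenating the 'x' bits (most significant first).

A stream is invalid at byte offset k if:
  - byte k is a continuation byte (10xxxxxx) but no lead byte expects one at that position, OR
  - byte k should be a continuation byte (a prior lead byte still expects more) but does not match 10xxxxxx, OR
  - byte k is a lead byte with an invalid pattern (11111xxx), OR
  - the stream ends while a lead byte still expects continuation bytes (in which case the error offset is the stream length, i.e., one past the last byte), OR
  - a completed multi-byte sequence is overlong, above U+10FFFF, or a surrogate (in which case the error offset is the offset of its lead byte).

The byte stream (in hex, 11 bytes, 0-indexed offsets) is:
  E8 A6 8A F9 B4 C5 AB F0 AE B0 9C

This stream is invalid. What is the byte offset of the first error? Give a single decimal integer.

Answer: 3

Derivation:
Byte[0]=E8: 3-byte lead, need 2 cont bytes. acc=0x8
Byte[1]=A6: continuation. acc=(acc<<6)|0x26=0x226
Byte[2]=8A: continuation. acc=(acc<<6)|0x0A=0x898A
Completed: cp=U+898A (starts at byte 0)
Byte[3]=F9: INVALID lead byte (not 0xxx/110x/1110/11110)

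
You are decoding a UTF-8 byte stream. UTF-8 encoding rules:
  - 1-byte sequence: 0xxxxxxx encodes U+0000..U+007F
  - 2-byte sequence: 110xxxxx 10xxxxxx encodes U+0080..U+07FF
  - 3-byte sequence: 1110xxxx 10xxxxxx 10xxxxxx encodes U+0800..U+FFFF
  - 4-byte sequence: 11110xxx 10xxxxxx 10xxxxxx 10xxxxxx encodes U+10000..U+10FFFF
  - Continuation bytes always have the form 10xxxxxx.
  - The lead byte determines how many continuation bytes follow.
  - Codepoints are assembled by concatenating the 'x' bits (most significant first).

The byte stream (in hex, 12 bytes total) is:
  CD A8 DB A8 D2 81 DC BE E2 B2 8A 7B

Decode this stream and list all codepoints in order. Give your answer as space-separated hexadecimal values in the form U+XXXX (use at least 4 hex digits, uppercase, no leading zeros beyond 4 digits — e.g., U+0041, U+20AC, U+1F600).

Byte[0]=CD: 2-byte lead, need 1 cont bytes. acc=0xD
Byte[1]=A8: continuation. acc=(acc<<6)|0x28=0x368
Completed: cp=U+0368 (starts at byte 0)
Byte[2]=DB: 2-byte lead, need 1 cont bytes. acc=0x1B
Byte[3]=A8: continuation. acc=(acc<<6)|0x28=0x6E8
Completed: cp=U+06E8 (starts at byte 2)
Byte[4]=D2: 2-byte lead, need 1 cont bytes. acc=0x12
Byte[5]=81: continuation. acc=(acc<<6)|0x01=0x481
Completed: cp=U+0481 (starts at byte 4)
Byte[6]=DC: 2-byte lead, need 1 cont bytes. acc=0x1C
Byte[7]=BE: continuation. acc=(acc<<6)|0x3E=0x73E
Completed: cp=U+073E (starts at byte 6)
Byte[8]=E2: 3-byte lead, need 2 cont bytes. acc=0x2
Byte[9]=B2: continuation. acc=(acc<<6)|0x32=0xB2
Byte[10]=8A: continuation. acc=(acc<<6)|0x0A=0x2C8A
Completed: cp=U+2C8A (starts at byte 8)
Byte[11]=7B: 1-byte ASCII. cp=U+007B

Answer: U+0368 U+06E8 U+0481 U+073E U+2C8A U+007B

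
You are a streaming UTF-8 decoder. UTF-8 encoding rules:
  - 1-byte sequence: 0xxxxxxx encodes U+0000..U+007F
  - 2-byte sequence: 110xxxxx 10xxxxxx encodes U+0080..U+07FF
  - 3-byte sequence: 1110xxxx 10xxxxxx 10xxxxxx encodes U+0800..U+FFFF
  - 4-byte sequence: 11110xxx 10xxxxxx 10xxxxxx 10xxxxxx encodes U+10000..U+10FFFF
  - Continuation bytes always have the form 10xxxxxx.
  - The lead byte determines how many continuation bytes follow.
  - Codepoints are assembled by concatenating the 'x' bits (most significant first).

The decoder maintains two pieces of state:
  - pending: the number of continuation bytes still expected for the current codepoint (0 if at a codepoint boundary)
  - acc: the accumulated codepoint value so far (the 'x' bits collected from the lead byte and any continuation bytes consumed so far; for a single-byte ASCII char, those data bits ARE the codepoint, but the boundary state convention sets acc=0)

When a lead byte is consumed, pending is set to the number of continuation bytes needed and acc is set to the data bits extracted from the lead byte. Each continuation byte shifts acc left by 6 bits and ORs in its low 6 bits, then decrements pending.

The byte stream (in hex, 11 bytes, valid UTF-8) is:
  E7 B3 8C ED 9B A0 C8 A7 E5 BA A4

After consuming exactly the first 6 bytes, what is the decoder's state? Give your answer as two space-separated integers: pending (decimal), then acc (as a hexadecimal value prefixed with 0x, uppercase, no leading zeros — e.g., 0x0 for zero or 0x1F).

Answer: 0 0xD6E0

Derivation:
Byte[0]=E7: 3-byte lead. pending=2, acc=0x7
Byte[1]=B3: continuation. acc=(acc<<6)|0x33=0x1F3, pending=1
Byte[2]=8C: continuation. acc=(acc<<6)|0x0C=0x7CCC, pending=0
Byte[3]=ED: 3-byte lead. pending=2, acc=0xD
Byte[4]=9B: continuation. acc=(acc<<6)|0x1B=0x35B, pending=1
Byte[5]=A0: continuation. acc=(acc<<6)|0x20=0xD6E0, pending=0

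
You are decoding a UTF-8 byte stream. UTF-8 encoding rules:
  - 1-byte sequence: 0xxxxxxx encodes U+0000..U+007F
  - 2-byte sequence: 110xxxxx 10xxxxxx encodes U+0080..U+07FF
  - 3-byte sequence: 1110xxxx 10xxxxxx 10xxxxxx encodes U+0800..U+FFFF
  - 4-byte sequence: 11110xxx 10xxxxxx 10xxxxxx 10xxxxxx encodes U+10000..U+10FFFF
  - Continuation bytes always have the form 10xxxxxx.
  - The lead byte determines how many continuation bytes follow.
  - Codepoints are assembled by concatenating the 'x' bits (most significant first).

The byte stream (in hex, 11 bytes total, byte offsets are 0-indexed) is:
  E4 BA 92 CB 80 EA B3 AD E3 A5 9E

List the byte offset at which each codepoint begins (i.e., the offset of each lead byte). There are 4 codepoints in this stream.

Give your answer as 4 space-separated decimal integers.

Byte[0]=E4: 3-byte lead, need 2 cont bytes. acc=0x4
Byte[1]=BA: continuation. acc=(acc<<6)|0x3A=0x13A
Byte[2]=92: continuation. acc=(acc<<6)|0x12=0x4E92
Completed: cp=U+4E92 (starts at byte 0)
Byte[3]=CB: 2-byte lead, need 1 cont bytes. acc=0xB
Byte[4]=80: continuation. acc=(acc<<6)|0x00=0x2C0
Completed: cp=U+02C0 (starts at byte 3)
Byte[5]=EA: 3-byte lead, need 2 cont bytes. acc=0xA
Byte[6]=B3: continuation. acc=(acc<<6)|0x33=0x2B3
Byte[7]=AD: continuation. acc=(acc<<6)|0x2D=0xACED
Completed: cp=U+ACED (starts at byte 5)
Byte[8]=E3: 3-byte lead, need 2 cont bytes. acc=0x3
Byte[9]=A5: continuation. acc=(acc<<6)|0x25=0xE5
Byte[10]=9E: continuation. acc=(acc<<6)|0x1E=0x395E
Completed: cp=U+395E (starts at byte 8)

Answer: 0 3 5 8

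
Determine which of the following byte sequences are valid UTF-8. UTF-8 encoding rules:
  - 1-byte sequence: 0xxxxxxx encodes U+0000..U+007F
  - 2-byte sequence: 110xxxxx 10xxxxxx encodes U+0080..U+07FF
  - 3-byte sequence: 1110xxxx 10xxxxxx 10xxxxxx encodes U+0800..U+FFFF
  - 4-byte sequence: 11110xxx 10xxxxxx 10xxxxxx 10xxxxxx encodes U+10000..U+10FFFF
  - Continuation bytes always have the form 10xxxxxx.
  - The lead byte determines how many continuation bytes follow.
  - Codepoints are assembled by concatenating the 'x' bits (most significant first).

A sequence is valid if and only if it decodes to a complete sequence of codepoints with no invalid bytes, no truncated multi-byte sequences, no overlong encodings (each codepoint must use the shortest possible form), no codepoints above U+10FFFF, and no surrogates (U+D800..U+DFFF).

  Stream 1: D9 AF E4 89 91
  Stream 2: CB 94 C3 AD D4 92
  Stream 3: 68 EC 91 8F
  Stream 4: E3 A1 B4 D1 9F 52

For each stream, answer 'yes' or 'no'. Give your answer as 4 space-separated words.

Stream 1: decodes cleanly. VALID
Stream 2: decodes cleanly. VALID
Stream 3: decodes cleanly. VALID
Stream 4: decodes cleanly. VALID

Answer: yes yes yes yes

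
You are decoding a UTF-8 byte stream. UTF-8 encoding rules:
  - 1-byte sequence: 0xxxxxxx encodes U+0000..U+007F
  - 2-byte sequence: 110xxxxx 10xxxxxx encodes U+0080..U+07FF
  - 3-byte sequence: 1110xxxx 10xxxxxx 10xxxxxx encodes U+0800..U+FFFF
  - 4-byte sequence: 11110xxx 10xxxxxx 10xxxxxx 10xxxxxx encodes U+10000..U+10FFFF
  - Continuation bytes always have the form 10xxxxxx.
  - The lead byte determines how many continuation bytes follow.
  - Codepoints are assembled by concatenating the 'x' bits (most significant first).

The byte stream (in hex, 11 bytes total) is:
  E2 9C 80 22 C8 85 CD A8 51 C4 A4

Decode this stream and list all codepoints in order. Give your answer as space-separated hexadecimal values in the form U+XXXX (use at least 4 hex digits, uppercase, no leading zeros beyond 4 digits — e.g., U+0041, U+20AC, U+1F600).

Answer: U+2700 U+0022 U+0205 U+0368 U+0051 U+0124

Derivation:
Byte[0]=E2: 3-byte lead, need 2 cont bytes. acc=0x2
Byte[1]=9C: continuation. acc=(acc<<6)|0x1C=0x9C
Byte[2]=80: continuation. acc=(acc<<6)|0x00=0x2700
Completed: cp=U+2700 (starts at byte 0)
Byte[3]=22: 1-byte ASCII. cp=U+0022
Byte[4]=C8: 2-byte lead, need 1 cont bytes. acc=0x8
Byte[5]=85: continuation. acc=(acc<<6)|0x05=0x205
Completed: cp=U+0205 (starts at byte 4)
Byte[6]=CD: 2-byte lead, need 1 cont bytes. acc=0xD
Byte[7]=A8: continuation. acc=(acc<<6)|0x28=0x368
Completed: cp=U+0368 (starts at byte 6)
Byte[8]=51: 1-byte ASCII. cp=U+0051
Byte[9]=C4: 2-byte lead, need 1 cont bytes. acc=0x4
Byte[10]=A4: continuation. acc=(acc<<6)|0x24=0x124
Completed: cp=U+0124 (starts at byte 9)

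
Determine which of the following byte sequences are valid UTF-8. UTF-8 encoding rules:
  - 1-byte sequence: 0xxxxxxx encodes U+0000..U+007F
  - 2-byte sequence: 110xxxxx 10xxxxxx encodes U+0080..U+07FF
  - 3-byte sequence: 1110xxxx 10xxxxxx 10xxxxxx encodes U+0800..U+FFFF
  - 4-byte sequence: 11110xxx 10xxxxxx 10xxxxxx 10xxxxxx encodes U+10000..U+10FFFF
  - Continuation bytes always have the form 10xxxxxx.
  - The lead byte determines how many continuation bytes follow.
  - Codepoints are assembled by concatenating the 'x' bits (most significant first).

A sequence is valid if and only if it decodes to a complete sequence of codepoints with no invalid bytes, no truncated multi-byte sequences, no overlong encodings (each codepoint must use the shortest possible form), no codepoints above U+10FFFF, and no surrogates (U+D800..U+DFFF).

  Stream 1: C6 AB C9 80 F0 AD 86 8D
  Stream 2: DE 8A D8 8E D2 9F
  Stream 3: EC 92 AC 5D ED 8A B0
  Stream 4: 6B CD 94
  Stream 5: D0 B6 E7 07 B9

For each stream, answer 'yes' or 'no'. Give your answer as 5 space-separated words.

Stream 1: decodes cleanly. VALID
Stream 2: decodes cleanly. VALID
Stream 3: decodes cleanly. VALID
Stream 4: decodes cleanly. VALID
Stream 5: error at byte offset 3. INVALID

Answer: yes yes yes yes no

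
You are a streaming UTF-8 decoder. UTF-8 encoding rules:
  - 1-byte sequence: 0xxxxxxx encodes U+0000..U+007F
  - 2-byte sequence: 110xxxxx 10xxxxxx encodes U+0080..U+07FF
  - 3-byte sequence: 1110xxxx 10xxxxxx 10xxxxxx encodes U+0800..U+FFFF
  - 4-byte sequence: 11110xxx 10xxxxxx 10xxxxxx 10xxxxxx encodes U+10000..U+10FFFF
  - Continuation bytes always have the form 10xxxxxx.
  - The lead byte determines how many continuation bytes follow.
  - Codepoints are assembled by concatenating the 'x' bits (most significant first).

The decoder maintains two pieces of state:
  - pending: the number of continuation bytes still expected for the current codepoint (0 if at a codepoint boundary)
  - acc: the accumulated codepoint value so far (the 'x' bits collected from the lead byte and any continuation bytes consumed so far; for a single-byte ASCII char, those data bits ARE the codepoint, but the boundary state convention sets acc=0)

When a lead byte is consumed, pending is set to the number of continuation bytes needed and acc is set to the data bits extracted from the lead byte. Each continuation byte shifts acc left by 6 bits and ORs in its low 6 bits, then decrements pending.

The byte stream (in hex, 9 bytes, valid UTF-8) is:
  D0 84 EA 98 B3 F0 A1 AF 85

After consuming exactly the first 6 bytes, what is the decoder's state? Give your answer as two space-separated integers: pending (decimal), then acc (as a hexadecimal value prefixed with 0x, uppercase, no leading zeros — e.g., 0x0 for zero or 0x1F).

Byte[0]=D0: 2-byte lead. pending=1, acc=0x10
Byte[1]=84: continuation. acc=(acc<<6)|0x04=0x404, pending=0
Byte[2]=EA: 3-byte lead. pending=2, acc=0xA
Byte[3]=98: continuation. acc=(acc<<6)|0x18=0x298, pending=1
Byte[4]=B3: continuation. acc=(acc<<6)|0x33=0xA633, pending=0
Byte[5]=F0: 4-byte lead. pending=3, acc=0x0

Answer: 3 0x0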